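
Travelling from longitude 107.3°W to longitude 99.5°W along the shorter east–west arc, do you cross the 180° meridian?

No

Signed shortest Δλ = ((-99.5 − -107.3 + 180) mod 360) − 180 = 7.8°.
Going east by 7.8° from -107.3° reaches -99.5° without touching 180°.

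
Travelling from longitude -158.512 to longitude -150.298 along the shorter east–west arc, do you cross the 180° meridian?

No

Signed shortest Δλ = ((-150.298 − -158.512 + 180) mod 360) − 180 = 8.214°.
Going east by 8.214° from -158.512° reaches -150.298° without touching 180°.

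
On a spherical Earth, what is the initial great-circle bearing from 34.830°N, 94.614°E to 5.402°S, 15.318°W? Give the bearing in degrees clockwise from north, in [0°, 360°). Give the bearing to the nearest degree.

Δλ = -15.318 − 94.614 = -109.932°.
θ = atan2( sin Δλ · cos φ₂ , cos φ₁ · sin φ₂ − sin φ₁ · cos φ₂ · cos Δλ )
  = atan2(-0.93592, 0.11656) = -82.901° → normalised to [0°, 360°): 277.099°.

277°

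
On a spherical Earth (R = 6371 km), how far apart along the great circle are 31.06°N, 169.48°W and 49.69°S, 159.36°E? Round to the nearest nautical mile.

Δλ = 159.36 − -169.48 = 328.84°; wrapped into (−180°, 180°]: -31.16°.
Δφ = -49.69 − 31.06 = -80.75°.
a = sin²(Δφ/2) + cos φ₁ · cos φ₂ · sin²(Δλ/2) = 0.459605.
c = 2·atan2(√a, √(1−a)) = 1.48992 rad → d = 6371·c ≈ 9492.27 km ≈ 5125.42 nmi.

5125 nmi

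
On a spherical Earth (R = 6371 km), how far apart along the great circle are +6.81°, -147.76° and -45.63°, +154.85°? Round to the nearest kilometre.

Δλ = 154.85 − -147.76 = 302.61°; wrapped into (−180°, 180°]: -57.39°.
Δφ = -45.63 − 6.81 = -52.44°.
a = sin²(Δφ/2) + cos φ₁ · cos φ₂ · sin²(Δλ/2) = 0.355282.
c = 2·atan2(√a, √(1−a)) = 1.27716 rad → d = 6371·c ≈ 8136.77 km.

8137 km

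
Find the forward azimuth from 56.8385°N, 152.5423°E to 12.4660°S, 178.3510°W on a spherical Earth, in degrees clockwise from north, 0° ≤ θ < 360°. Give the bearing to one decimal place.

150.3°

Δλ = -178.3510 − 152.5423 = -330.8933°; wrapped into (−180°, 180°]: 29.1067°.
θ = atan2( sin Δλ · cos φ₂ , cos φ₁ · sin φ₂ − sin φ₁ · cos φ₂ · cos Δλ )
  = atan2(0.47497, -0.83225) = 150.286° → normalised to [0°, 360°): 150.286°.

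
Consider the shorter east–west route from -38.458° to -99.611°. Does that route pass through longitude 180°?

Signed shortest Δλ = ((-99.611 − -38.458 + 180) mod 360) − 180 = -61.153°.
Going west by 61.153° from -38.458° reaches -99.611° without touching 180°.

No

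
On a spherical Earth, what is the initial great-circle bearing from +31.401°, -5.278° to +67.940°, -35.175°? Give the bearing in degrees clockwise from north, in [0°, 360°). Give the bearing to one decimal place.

Δλ = -35.175 − -5.278 = -29.897°.
θ = atan2( sin Δλ · cos φ₂ , cos φ₁ · sin φ₂ − sin φ₁ · cos φ₂ · cos Δλ )
  = atan2(-0.18720, 0.62141) = -16.765° → normalised to [0°, 360°): 343.235°.

343.2°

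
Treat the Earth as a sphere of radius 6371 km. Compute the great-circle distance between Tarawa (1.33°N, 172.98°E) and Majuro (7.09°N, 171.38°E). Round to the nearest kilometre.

Δλ = 171.38 − 172.98 = -1.60°.
Δφ = 7.09 − 1.33 = 5.76°.
a = sin²(Δφ/2) + cos φ₁ · cos φ₂ · sin²(Δλ/2) = 0.002718.
c = 2·atan2(√a, √(1−a)) = 0.10431 rad → d = 6371·c ≈ 664.59 km.

665 km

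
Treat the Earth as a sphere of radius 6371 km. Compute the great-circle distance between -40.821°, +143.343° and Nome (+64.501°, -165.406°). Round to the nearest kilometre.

12533 km

Δλ = -165.406 − 143.343 = -308.749°; wrapped into (−180°, 180°]: 51.251°.
Δφ = 64.501 − -40.821 = 105.322°.
a = sin²(Δφ/2) + cos φ₁ · cos φ₂ · sin²(Δλ/2) = 0.693057.
c = 2·atan2(√a, √(1−a)) = 1.96721 rad → d = 6371·c ≈ 12533.11 km.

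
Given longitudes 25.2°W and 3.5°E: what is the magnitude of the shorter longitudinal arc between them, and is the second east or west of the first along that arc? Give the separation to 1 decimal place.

28.7° east

Raw difference: 3.5 − -25.2 = 28.7°.
Normalise into (−180°, 180°]: 28.7° stays 28.7°.
Positive ⇒ the second point lies to the east; separation 28.7°.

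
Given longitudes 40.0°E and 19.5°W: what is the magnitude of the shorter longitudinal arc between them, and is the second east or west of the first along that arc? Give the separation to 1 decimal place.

59.5° west

Raw difference: -19.5 − 40.0 = -59.5°.
Normalise into (−180°, 180°]: -59.5° stays -59.5°.
Negative ⇒ the second point lies to the west; separation 59.5°.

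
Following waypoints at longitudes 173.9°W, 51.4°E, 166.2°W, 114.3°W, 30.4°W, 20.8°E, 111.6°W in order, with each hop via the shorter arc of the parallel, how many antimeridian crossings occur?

2

Leg 1: -173.9° → +51.4°, shortest Δλ = -134.7° (west) — crosses 180°.
Leg 2: +51.4° → -166.2°, shortest Δλ = 142.4° (east) — crosses 180°.
Leg 3: -166.2° → -114.3°, shortest Δλ = 51.9° (east) — does not cross 180°.
Leg 4: -114.3° → -30.4°, shortest Δλ = 83.9° (east) — does not cross 180°.
Leg 5: -30.4° → +20.8°, shortest Δλ = 51.2° (east) — does not cross 180°.
Leg 6: +20.8° → -111.6°, shortest Δλ = -132.4° (west) — does not cross 180°.
Total crossings: 2.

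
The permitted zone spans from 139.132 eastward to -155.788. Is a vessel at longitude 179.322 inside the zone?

Band width going east from +139.132° to -155.788°: ((-155.788 − 139.132) mod 360) = 65.080°.
Offset of +179.322° east of the west edge: ((179.322 − 139.132) mod 360) = 40.190°.
40.190° ≤ 65.080° ⇒ inside.

Yes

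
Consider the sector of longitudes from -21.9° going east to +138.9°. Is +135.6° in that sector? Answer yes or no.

Yes

Band width going east from -21.9° to +138.9°: ((138.9 − -21.9) mod 360) = 160.8°.
Offset of +135.6° east of the west edge: ((135.6 − -21.9) mod 360) = 157.5°.
157.5° ≤ 160.8° ⇒ inside.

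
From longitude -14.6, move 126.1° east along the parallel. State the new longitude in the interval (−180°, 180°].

Start at -14.6°; shift +126.1° → +111.5°.
+111.5° already lies in (−180°, 180°].

+111.5°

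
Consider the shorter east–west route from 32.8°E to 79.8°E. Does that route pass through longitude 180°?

No

Signed shortest Δλ = ((79.8 − 32.8 + 180) mod 360) − 180 = 47.0°.
Going east by 47.0° from +32.8° reaches +79.8° without touching 180°.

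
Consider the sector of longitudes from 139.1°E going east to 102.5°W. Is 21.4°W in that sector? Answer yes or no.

No

Band width going east from +139.1° to -102.5°: ((-102.5 − 139.1) mod 360) = 118.4°.
Offset of -21.4° east of the west edge: ((-21.4 − 139.1) mod 360) = 199.5°.
199.5° > 118.4° ⇒ outside.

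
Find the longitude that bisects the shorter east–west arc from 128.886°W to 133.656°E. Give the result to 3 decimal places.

Signed shortest Δλ from -128.886° to +133.656° is -97.458°.
Midpoint longitude = -128.886° + (-97.458°)/2 = -128.886° − 48.729° = -177.615°.
(The naïve average (-128.886 + +133.656)/2 = 2.385° is on the wrong side of the globe.)

177.615°W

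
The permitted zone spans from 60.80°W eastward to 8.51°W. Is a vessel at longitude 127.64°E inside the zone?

Band width going east from -60.80° to -8.51°: ((-8.51 − -60.80) mod 360) = 52.29°.
Offset of +127.64° east of the west edge: ((127.64 − -60.80) mod 360) = 188.44°.
188.44° > 52.29° ⇒ outside.

No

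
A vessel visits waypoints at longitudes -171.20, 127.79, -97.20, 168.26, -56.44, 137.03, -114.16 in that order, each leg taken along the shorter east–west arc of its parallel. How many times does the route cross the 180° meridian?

Leg 1: -171.20° → +127.79°, shortest Δλ = -61.01° (west) — crosses 180°.
Leg 2: +127.79° → -97.20°, shortest Δλ = 135.01° (east) — crosses 180°.
Leg 3: -97.20° → +168.26°, shortest Δλ = -94.54° (west) — crosses 180°.
Leg 4: +168.26° → -56.44°, shortest Δλ = 135.3° (east) — crosses 180°.
Leg 5: -56.44° → +137.03°, shortest Δλ = -166.53° (west) — crosses 180°.
Leg 6: +137.03° → -114.16°, shortest Δλ = 108.81° (east) — crosses 180°.
Total crossings: 6.

6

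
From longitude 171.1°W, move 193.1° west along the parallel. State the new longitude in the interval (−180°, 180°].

Start at -171.1°; shift −193.1° → -364.2°.
-364.2° lies outside (−180°, 180°]; add 360° → -4.2°.

4.2°W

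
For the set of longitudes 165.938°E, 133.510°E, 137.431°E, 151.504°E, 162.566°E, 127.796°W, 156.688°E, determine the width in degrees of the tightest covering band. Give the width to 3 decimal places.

Sort the longitudes: -127.796°, +133.510°, +137.431°, +151.504°, +156.688°, +162.566°, +165.938°.
Eastward gaps between consecutive values (wrapping around): 261.306°, 3.921°, 14.073°, 5.184°, 5.878°, 3.372°, 66.266°.
Largest gap = 261.306° ⇒ minimal covering band is its complement: 360° − 261.306° = 98.694°.
Band runs from +133.510° eastward to -127.796°, crossing the antimeridian.

98.694°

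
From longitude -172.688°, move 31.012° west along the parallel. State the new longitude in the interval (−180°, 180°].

+156.300°

Start at -172.688°; shift −31.012° → -203.700°.
-203.700° lies outside (−180°, 180°]; add 360° → +156.300°.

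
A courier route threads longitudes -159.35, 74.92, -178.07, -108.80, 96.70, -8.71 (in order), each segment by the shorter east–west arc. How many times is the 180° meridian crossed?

3

Leg 1: -159.35° → +74.92°, shortest Δλ = -125.73° (west) — crosses 180°.
Leg 2: +74.92° → -178.07°, shortest Δλ = 107.01° (east) — crosses 180°.
Leg 3: -178.07° → -108.80°, shortest Δλ = 69.27° (east) — does not cross 180°.
Leg 4: -108.80° → +96.70°, shortest Δλ = -154.5° (west) — crosses 180°.
Leg 5: +96.70° → -8.71°, shortest Δλ = -105.41° (west) — does not cross 180°.
Total crossings: 3.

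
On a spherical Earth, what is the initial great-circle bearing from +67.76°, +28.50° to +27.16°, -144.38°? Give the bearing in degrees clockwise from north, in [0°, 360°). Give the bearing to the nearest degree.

354°

Δλ = -144.38 − 28.50 = -172.88°.
θ = atan2( sin Δλ · cos φ₂ , cos φ₁ · sin φ₂ − sin φ₁ · cos φ₂ · cos Δλ )
  = atan2(-0.11028, 0.98996) = -6.356° → normalised to [0°, 360°): 353.644°.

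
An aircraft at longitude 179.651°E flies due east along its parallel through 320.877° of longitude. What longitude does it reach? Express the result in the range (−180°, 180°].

140.528°E

Start at +179.651°; shift +320.877° → +500.528°.
+500.528° lies outside (−180°, 180°]; subtract 360° → +140.528°.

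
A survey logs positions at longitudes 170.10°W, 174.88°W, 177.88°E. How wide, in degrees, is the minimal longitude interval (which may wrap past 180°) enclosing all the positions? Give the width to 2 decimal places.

Sort the longitudes: -174.88°, -170.10°, +177.88°.
Eastward gaps between consecutive values (wrapping around): 4.78°, 347.98°, 7.24°.
Largest gap = 347.98° ⇒ minimal covering band is its complement: 360° − 347.98° = 12.02°.
Band runs from +177.88° eastward to -170.10°, crossing the antimeridian.

12.02°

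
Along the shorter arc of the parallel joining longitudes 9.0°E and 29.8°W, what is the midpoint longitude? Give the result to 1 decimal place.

Signed shortest Δλ from +9.0° to -29.8° is -38.8°.
Midpoint longitude = +9.0° + (-38.8°)/2 = +9.0° − 19.4° = -10.4°.

10.4°W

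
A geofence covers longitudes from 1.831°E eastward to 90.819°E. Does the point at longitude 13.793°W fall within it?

No

Band width going east from +1.831° to +90.819°: ((90.819 − 1.831) mod 360) = 88.988°.
Offset of -13.793° east of the west edge: ((-13.793 − 1.831) mod 360) = 344.376°.
344.376° > 88.988° ⇒ outside.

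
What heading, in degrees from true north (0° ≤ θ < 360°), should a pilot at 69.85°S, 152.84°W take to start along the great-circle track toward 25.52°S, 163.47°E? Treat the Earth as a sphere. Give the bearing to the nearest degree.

307°

Δλ = 163.47 − -152.84 = 316.31°; wrapped into (−180°, 180°]: -43.69°.
θ = atan2( sin Δλ · cos φ₂ , cos φ₁ · sin φ₂ − sin φ₁ · cos φ₂ · cos Δλ )
  = atan2(-0.62336, 0.46419) = -53.327° → normalised to [0°, 360°): 306.673°.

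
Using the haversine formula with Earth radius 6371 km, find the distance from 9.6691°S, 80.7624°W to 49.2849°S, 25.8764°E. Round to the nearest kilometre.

Δλ = 25.8764 − -80.7624 = 106.6388°.
Δφ = -49.2849 − -9.6691 = -39.6158°.
a = sin²(Δφ/2) + cos φ₁ · cos φ₂ · sin²(Δλ/2) = 0.528409.
c = 2·atan2(√a, √(1−a)) = 1.62765 rad → d = 6371·c ≈ 10369.73 km.

10370 km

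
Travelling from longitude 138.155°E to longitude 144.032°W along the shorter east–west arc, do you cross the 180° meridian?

Naïve |-144.032 − 138.155| = 282.187° > 180°, so the shorter arc goes the other way round — across 180°.
Signed shortest Δλ = ((-144.032 − 138.155 + 180) mod 360) − 180 = 77.813°.
Going east by 77.813° from +138.155° passes through 180° before reaching -144.032°.

Yes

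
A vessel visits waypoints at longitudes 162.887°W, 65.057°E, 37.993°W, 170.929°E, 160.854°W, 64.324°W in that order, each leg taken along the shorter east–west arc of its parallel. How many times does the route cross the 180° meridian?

Leg 1: -162.887° → +65.057°, shortest Δλ = -132.056° (west) — crosses 180°.
Leg 2: +65.057° → -37.993°, shortest Δλ = -103.05° (west) — does not cross 180°.
Leg 3: -37.993° → +170.929°, shortest Δλ = -151.078° (west) — crosses 180°.
Leg 4: +170.929° → -160.854°, shortest Δλ = 28.217° (east) — crosses 180°.
Leg 5: -160.854° → -64.324°, shortest Δλ = 96.53° (east) — does not cross 180°.
Total crossings: 3.

3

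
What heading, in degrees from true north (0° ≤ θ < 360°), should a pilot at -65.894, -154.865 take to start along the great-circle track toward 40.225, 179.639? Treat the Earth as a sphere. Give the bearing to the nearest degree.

Δλ = 179.639 − -154.865 = 334.504°; wrapped into (−180°, 180°]: -25.496°.
θ = atan2( sin Δλ · cos φ₂ , cos φ₁ · sin φ₂ − sin φ₁ · cos φ₂ · cos Δλ )
  = atan2(-0.32865, 0.89282) = -20.209° → normalised to [0°, 360°): 339.791°.

340°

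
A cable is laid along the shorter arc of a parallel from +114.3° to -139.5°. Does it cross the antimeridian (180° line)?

Yes

Naïve |-139.5 − 114.3| = 253.8° > 180°, so the shorter arc goes the other way round — across 180°.
Signed shortest Δλ = ((-139.5 − 114.3 + 180) mod 360) − 180 = 106.2°.
Going east by 106.2° from +114.3° passes through 180° before reaching -139.5°.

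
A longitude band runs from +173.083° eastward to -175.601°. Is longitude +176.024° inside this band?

Band width going east from +173.083° to -175.601°: ((-175.601 − 173.083) mod 360) = 11.316°.
Offset of +176.024° east of the west edge: ((176.024 − 173.083) mod 360) = 2.941°.
2.941° ≤ 11.316° ⇒ inside.

Yes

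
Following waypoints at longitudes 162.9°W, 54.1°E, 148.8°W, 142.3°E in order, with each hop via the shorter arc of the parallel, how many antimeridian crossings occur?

Leg 1: -162.9° → +54.1°, shortest Δλ = -143.0° (west) — crosses 180°.
Leg 2: +54.1° → -148.8°, shortest Δλ = 157.1° (east) — crosses 180°.
Leg 3: -148.8° → +142.3°, shortest Δλ = -68.9° (west) — crosses 180°.
Total crossings: 3.

3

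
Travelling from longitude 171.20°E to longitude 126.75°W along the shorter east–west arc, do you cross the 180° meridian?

Yes

Naïve |-126.75 − 171.20| = 297.95° > 180°, so the shorter arc goes the other way round — across 180°.
Signed shortest Δλ = ((-126.75 − 171.20 + 180) mod 360) − 180 = 62.05°.
Going east by 62.05° from +171.20° passes through 180° before reaching -126.75°.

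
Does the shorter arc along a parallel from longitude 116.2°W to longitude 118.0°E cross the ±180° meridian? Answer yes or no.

Naïve |118.0 − -116.2| = 234.2° > 180°, so the shorter arc goes the other way round — across 180°.
Signed shortest Δλ = ((118.0 − -116.2 + 180) mod 360) − 180 = -125.8°.
Going west by 125.8° from -116.2° passes through 180° before reaching +118.0°.

Yes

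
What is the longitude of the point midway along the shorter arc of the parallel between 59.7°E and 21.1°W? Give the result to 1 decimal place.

Signed shortest Δλ from +59.7° to -21.1° is -80.8°.
Midpoint longitude = +59.7° + (-80.8°)/2 = +59.7° − 40.4° = +19.3°.

19.3°E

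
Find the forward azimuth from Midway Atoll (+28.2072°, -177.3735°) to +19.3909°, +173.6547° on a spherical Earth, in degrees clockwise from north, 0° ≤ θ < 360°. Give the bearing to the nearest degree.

225°

Δλ = 173.6547 − -177.3735 = 351.0282°; wrapped into (−180°, 180°]: -8.9718°.
θ = atan2( sin Δλ · cos φ₂ , cos φ₁ · sin φ₂ − sin φ₁ · cos φ₂ · cos Δλ )
  = atan2(-0.14710, -0.14781) = -135.138° → normalised to [0°, 360°): 224.862°.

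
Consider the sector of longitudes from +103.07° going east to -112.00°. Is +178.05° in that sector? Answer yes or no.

Band width going east from +103.07° to -112.00°: ((-112.00 − 103.07) mod 360) = 144.93°.
Offset of +178.05° east of the west edge: ((178.05 − 103.07) mod 360) = 74.98°.
74.98° ≤ 144.93° ⇒ inside.

Yes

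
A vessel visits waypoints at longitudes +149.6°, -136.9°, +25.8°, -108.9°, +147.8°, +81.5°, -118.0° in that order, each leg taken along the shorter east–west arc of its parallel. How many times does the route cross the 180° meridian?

3

Leg 1: +149.6° → -136.9°, shortest Δλ = 73.5° (east) — crosses 180°.
Leg 2: -136.9° → +25.8°, shortest Δλ = 162.7° (east) — does not cross 180°.
Leg 3: +25.8° → -108.9°, shortest Δλ = -134.7° (west) — does not cross 180°.
Leg 4: -108.9° → +147.8°, shortest Δλ = -103.3° (west) — crosses 180°.
Leg 5: +147.8° → +81.5°, shortest Δλ = -66.3° (west) — does not cross 180°.
Leg 6: +81.5° → -118.0°, shortest Δλ = 160.5° (east) — crosses 180°.
Total crossings: 3.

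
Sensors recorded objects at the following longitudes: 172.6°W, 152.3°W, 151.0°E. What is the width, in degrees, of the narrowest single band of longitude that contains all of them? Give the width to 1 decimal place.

Sort the longitudes: -172.6°, -152.3°, +151.0°.
Eastward gaps between consecutive values (wrapping around): 20.3°, 303.3°, 36.4°.
Largest gap = 303.3° ⇒ minimal covering band is its complement: 360° − 303.3° = 56.7°.
Band runs from +151.0° eastward to -152.3°, crossing the antimeridian.

56.7°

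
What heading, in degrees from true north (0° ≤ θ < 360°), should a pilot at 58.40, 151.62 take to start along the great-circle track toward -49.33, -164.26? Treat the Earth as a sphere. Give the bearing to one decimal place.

Δλ = -164.26 − 151.62 = -315.88°; wrapped into (−180°, 180°]: 44.12°.
θ = atan2( sin Δλ · cos φ₂ , cos φ₁ · sin φ₂ − sin φ₁ · cos φ₂ · cos Δλ )
  = atan2(0.45369, -0.79591) = 150.316° → normalised to [0°, 360°): 150.316°.

150.3°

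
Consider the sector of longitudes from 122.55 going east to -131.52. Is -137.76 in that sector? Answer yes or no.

Band width going east from +122.55° to -131.52°: ((-131.52 − 122.55) mod 360) = 105.93°.
Offset of -137.76° east of the west edge: ((-137.76 − 122.55) mod 360) = 99.69°.
99.69° ≤ 105.93° ⇒ inside.

Yes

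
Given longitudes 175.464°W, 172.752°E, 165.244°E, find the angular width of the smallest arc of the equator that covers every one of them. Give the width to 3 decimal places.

19.292°

Sort the longitudes: -175.464°, +165.244°, +172.752°.
Eastward gaps between consecutive values (wrapping around): 340.708°, 7.508°, 11.784°.
Largest gap = 340.708° ⇒ minimal covering band is its complement: 360° − 340.708° = 19.292°.
Band runs from +165.244° eastward to -175.464°, crossing the antimeridian.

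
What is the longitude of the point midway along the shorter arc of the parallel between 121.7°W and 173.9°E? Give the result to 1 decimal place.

153.9°W

Signed shortest Δλ from -121.7° to +173.9° is -64.4°.
Midpoint longitude = -121.7° + (-64.4°)/2 = -121.7° − 32.2° = -153.9°.
(The naïve average (-121.7 + +173.9)/2 = 26.1° is on the wrong side of the globe.)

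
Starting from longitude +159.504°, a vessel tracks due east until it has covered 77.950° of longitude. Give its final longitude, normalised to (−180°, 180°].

Start at +159.504°; shift +77.950° → +237.454°.
+237.454° lies outside (−180°, 180°]; subtract 360° → -122.546°.

-122.546°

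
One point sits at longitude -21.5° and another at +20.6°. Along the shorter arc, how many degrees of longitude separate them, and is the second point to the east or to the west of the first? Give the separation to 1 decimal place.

Raw difference: 20.6 − -21.5 = 42.1°.
Normalise into (−180°, 180°]: 42.1° stays 42.1°.
Positive ⇒ the second point lies to the east; separation 42.1°.

42.1° east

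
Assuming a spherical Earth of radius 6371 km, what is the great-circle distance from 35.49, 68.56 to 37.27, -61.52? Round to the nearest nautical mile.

5630 nmi

Δλ = -61.52 − 68.56 = -130.08°.
Δφ = 37.27 − 35.49 = 1.78°.
a = sin²(Δφ/2) + cos φ₁ · cos φ₂ · sin²(Δλ/2) = 0.532807.
c = 2·atan2(√a, √(1−a)) = 1.63646 rad → d = 6371·c ≈ 10425.87 km ≈ 5629.52 nmi.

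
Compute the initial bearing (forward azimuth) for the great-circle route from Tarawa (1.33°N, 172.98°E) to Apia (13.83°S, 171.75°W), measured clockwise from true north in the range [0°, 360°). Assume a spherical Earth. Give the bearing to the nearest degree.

136°

Δλ = -171.75 − 172.98 = -344.73°; wrapped into (−180°, 180°]: 15.27°.
θ = atan2( sin Δλ · cos φ₂ , cos φ₁ · sin φ₂ − sin φ₁ · cos φ₂ · cos Δλ )
  = atan2(0.25573, -0.26072) = 135.553° → normalised to [0°, 360°): 135.553°.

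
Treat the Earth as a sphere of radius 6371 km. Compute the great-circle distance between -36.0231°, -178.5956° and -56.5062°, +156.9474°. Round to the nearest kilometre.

Δλ = 156.9474 − -178.5956 = 335.5430°; wrapped into (−180°, 180°]: -24.4570°.
Δφ = -56.5062 − -36.0231 = -20.4831°.
a = sin²(Δφ/2) + cos φ₁ · cos φ₂ · sin²(Δλ/2) = 0.051636.
c = 2·atan2(√a, √(1−a)) = 0.45848 rad → d = 6371·c ≈ 2920.95 km.

2921 km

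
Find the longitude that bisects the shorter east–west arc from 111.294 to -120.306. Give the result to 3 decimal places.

Signed shortest Δλ from +111.294° to -120.306° is +128.400°.
Midpoint longitude = +111.294° + (+128.400°)/2 = +111.294° + 64.200° = +175.494°.
(The naïve average (+111.294 + -120.306)/2 = -4.506° is on the wrong side of the globe.)

+175.494°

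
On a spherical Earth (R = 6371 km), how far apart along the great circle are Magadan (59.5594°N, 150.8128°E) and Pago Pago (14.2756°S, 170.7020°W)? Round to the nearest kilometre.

Δλ = -170.7020 − 150.8128 = -321.5148°; wrapped into (−180°, 180°]: 38.4852°.
Δφ = -14.2756 − 59.5594 = -73.8350°.
a = sin²(Δφ/2) + cos φ₁ · cos φ₂ · sin²(Δλ/2) = 0.414128.
c = 2·atan2(√a, √(1−a)) = 1.39820 rad → d = 6371·c ≈ 8907.91 km.

8908 km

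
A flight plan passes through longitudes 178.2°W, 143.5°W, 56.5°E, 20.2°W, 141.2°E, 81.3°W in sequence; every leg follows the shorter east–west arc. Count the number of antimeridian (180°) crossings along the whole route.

2

Leg 1: -178.2° → -143.5°, shortest Δλ = 34.7° (east) — does not cross 180°.
Leg 2: -143.5° → +56.5°, shortest Δλ = -160.0° (west) — crosses 180°.
Leg 3: +56.5° → -20.2°, shortest Δλ = -76.7° (west) — does not cross 180°.
Leg 4: -20.2° → +141.2°, shortest Δλ = 161.4° (east) — does not cross 180°.
Leg 5: +141.2° → -81.3°, shortest Δλ = 137.5° (east) — crosses 180°.
Total crossings: 2.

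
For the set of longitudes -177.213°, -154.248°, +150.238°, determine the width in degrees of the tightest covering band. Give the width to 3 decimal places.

Sort the longitudes: -177.213°, -154.248°, +150.238°.
Eastward gaps between consecutive values (wrapping around): 22.965°, 304.486°, 32.549°.
Largest gap = 304.486° ⇒ minimal covering band is its complement: 360° − 304.486° = 55.514°.
Band runs from +150.238° eastward to -154.248°, crossing the antimeridian.

55.514°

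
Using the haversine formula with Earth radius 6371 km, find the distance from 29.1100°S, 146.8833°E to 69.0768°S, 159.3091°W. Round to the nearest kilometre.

Δλ = -159.3091 − 146.8833 = -306.1924°; wrapped into (−180°, 180°]: 53.8076°.
Δφ = -69.0768 − -29.1100 = -39.9668°.
a = sin²(Δφ/2) + cos φ₁ · cos φ₂ · sin²(Δλ/2) = 0.180675.
c = 2·atan2(√a, √(1−a)) = 0.87805 rad → d = 6371·c ≈ 5594.09 km.

5594 km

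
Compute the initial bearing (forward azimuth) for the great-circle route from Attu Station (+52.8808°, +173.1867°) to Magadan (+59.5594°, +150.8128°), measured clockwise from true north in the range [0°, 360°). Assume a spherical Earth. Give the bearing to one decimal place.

307.3°

Δλ = 150.8128 − 173.1867 = -22.3739°.
θ = atan2( sin Δλ · cos φ₂ , cos φ₁ · sin φ₂ − sin φ₁ · cos φ₂ · cos Δλ )
  = atan2(-0.19285, 0.14671) = -52.738° → normalised to [0°, 360°): 307.262°.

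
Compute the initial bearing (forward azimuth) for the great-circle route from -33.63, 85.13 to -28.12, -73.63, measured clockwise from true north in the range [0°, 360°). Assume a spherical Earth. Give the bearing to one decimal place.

Δλ = -73.63 − 85.13 = -158.76°.
θ = atan2( sin Δλ · cos φ₂ , cos φ₁ · sin φ₂ − sin φ₁ · cos φ₂ · cos Δλ )
  = atan2(-0.31951, -0.84771) = -159.348° → normalised to [0°, 360°): 200.652°.

200.7°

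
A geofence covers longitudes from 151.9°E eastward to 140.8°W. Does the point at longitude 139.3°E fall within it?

Band width going east from +151.9° to -140.8°: ((-140.8 − 151.9) mod 360) = 67.3°.
Offset of +139.3° east of the west edge: ((139.3 − 151.9) mod 360) = 347.4°.
347.4° > 67.3° ⇒ outside.

No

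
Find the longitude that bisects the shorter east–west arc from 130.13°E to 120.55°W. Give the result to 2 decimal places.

Signed shortest Δλ from +130.13° to -120.55° is +109.32°.
Midpoint longitude = +130.13° + (+109.32°)/2 = +130.13° + 54.66° = +184.79°.
Normalise into (−180°, 180°]: -175.21°.
(The naïve average (+130.13 + -120.55)/2 = 4.79° is on the wrong side of the globe.)

175.21°W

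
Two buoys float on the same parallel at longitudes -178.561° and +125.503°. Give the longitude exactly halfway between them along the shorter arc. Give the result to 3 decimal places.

+153.471°

Signed shortest Δλ from -178.561° to +125.503° is -55.936°.
Midpoint longitude = -178.561° + (-55.936°)/2 = -178.561° − 27.968° = -206.529°.
Normalise into (−180°, 180°]: +153.471°.
(The naïve average (-178.561 + +125.503)/2 = -26.529° is on the wrong side of the globe.)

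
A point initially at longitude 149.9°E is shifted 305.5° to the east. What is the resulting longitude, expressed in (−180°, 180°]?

Start at +149.9°; shift +305.5° → +455.4°.
+455.4° lies outside (−180°, 180°]; subtract 360° → +95.4°.

95.4°E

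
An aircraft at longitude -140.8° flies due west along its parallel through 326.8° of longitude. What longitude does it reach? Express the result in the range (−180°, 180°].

Start at -140.8°; shift −326.8° → -467.6°.
-467.6° lies outside (−180°, 180°]; add 360° → -107.6°.

-107.6°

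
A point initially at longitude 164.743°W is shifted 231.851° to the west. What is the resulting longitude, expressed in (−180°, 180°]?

36.594°W

Start at -164.743°; shift −231.851° → -396.594°.
-396.594° lies outside (−180°, 180°]; add 360° → -36.594°.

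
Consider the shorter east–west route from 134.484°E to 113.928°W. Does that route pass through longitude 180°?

Naïve |-113.928 − 134.484| = 248.412° > 180°, so the shorter arc goes the other way round — across 180°.
Signed shortest Δλ = ((-113.928 − 134.484 + 180) mod 360) − 180 = 111.588°.
Going east by 111.588° from +134.484° passes through 180° before reaching -113.928°.

Yes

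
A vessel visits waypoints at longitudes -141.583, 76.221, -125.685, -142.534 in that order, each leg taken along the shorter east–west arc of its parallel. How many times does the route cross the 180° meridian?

2

Leg 1: -141.583° → +76.221°, shortest Δλ = -142.196° (west) — crosses 180°.
Leg 2: +76.221° → -125.685°, shortest Δλ = 158.094° (east) — crosses 180°.
Leg 3: -125.685° → -142.534°, shortest Δλ = -16.849° (west) — does not cross 180°.
Total crossings: 2.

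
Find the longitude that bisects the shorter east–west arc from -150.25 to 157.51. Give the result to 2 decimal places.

-176.37°

Signed shortest Δλ from -150.25° to +157.51° is -52.24°.
Midpoint longitude = -150.25° + (-52.24°)/2 = -150.25° − 26.12° = -176.37°.
(The naïve average (-150.25 + +157.51)/2 = 3.63° is on the wrong side of the globe.)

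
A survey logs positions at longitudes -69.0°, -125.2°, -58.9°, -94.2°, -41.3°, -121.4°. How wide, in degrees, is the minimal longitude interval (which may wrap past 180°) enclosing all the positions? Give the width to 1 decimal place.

Sort the longitudes: -125.2°, -121.4°, -94.2°, -69.0°, -58.9°, -41.3°.
Eastward gaps between consecutive values (wrapping around): 3.8°, 27.2°, 25.2°, 10.1°, 17.6°, 276.1°.
Largest gap = 276.1° ⇒ minimal covering band is its complement: 360° − 276.1° = 83.9°.
Band runs from -125.2° eastward to -41.3°.

83.9°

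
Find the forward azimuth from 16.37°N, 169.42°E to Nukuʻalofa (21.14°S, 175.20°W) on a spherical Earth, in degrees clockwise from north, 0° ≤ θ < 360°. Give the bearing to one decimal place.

157.6°

Δλ = -175.20 − 169.42 = -344.62°; wrapped into (−180°, 180°]: 15.38°.
θ = atan2( sin Δλ · cos φ₂ , cos φ₁ · sin φ₂ − sin φ₁ · cos φ₂ · cos Δλ )
  = atan2(0.24737, -0.59949) = 157.577° → normalised to [0°, 360°): 157.577°.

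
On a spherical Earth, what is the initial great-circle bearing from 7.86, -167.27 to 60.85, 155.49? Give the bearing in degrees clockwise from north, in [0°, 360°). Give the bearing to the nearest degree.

340°

Δλ = 155.49 − -167.27 = 322.76°; wrapped into (−180°, 180°]: -37.24°.
θ = atan2( sin Δλ · cos φ₂ , cos φ₁ · sin φ₂ − sin φ₁ · cos φ₂ · cos Δλ )
  = atan2(-0.29477, 0.81211) = -19.949° → normalised to [0°, 360°): 340.051°.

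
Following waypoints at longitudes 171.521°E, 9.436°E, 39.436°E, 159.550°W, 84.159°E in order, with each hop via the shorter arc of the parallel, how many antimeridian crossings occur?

2

Leg 1: +171.521° → +9.436°, shortest Δλ = -162.085° (west) — does not cross 180°.
Leg 2: +9.436° → +39.436°, shortest Δλ = 30.0° (east) — does not cross 180°.
Leg 3: +39.436° → -159.550°, shortest Δλ = 161.014° (east) — crosses 180°.
Leg 4: -159.550° → +84.159°, shortest Δλ = -116.291° (west) — crosses 180°.
Total crossings: 2.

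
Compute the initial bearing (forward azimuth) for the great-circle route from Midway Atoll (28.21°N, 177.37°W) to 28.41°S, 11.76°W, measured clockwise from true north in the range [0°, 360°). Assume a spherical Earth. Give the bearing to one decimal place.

Δλ = -11.76 − -177.37 = 165.61°.
θ = atan2( sin Δλ · cos φ₂ , cos φ₁ · sin φ₂ − sin φ₁ · cos φ₂ · cos Δλ )
  = atan2(0.21859, -0.01653) = 94.326° → normalised to [0°, 360°): 94.326°.

94.3°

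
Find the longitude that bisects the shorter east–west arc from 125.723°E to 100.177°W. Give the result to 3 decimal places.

167.227°W

Signed shortest Δλ from +125.723° to -100.177° is +134.100°.
Midpoint longitude = +125.723° + (+134.100°)/2 = +125.723° + 67.050° = +192.773°.
Normalise into (−180°, 180°]: -167.227°.
(The naïve average (+125.723 + -100.177)/2 = 12.773° is on the wrong side of the globe.)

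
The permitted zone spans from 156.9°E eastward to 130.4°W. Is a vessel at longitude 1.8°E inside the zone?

Band width going east from +156.9° to -130.4°: ((-130.4 − 156.9) mod 360) = 72.7°.
Offset of +1.8° east of the west edge: ((1.8 − 156.9) mod 360) = 204.9°.
204.9° > 72.7° ⇒ outside.

No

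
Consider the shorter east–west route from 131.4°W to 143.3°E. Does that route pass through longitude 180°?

Naïve |143.3 − -131.4| = 274.7° > 180°, so the shorter arc goes the other way round — across 180°.
Signed shortest Δλ = ((143.3 − -131.4 + 180) mod 360) − 180 = -85.3°.
Going west by 85.3° from -131.4° passes through 180° before reaching +143.3°.

Yes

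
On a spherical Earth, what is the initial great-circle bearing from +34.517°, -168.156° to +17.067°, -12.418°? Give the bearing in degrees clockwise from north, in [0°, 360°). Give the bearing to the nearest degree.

28°

Δλ = -12.418 − -168.156 = 155.738°.
θ = atan2( sin Δλ · cos φ₂ , cos φ₁ · sin φ₂ − sin φ₁ · cos φ₂ · cos Δλ )
  = atan2(0.39281, 0.73568) = 28.100° → normalised to [0°, 360°): 28.100°.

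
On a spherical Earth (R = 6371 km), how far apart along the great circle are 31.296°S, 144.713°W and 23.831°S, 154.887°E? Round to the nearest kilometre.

5940 km

Δλ = 154.887 − -144.713 = 299.600°; wrapped into (−180°, 180°]: -60.400°.
Δφ = -23.831 − -31.296 = 7.465°.
a = sin²(Δφ/2) + cos φ₁ · cos φ₂ · sin²(Δλ/2) = 0.202016.
c = 2·atan2(√a, √(1−a)) = 0.93233 rad → d = 6371·c ≈ 5939.85 km.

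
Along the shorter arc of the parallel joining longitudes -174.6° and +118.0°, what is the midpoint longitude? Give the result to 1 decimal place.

+151.7°

Signed shortest Δλ from -174.6° to +118.0° is -67.4°.
Midpoint longitude = -174.6° + (-67.4°)/2 = -174.6° − 33.7° = -208.3°.
Normalise into (−180°, 180°]: +151.7°.
(The naïve average (-174.6 + +118.0)/2 = -28.3° is on the wrong side of the globe.)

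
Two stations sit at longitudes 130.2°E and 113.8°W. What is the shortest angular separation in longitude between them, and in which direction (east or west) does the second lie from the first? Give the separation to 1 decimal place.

116.0° east

Raw difference: -113.8 − 130.2 = -244.0°.
Normalise into (−180°, 180°]: -244.0° + 360° = 116.0°.
Positive ⇒ the second point lies to the east; separation 116.0°.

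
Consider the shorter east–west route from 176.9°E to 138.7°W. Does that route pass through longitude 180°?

Naïve |-138.7 − 176.9| = 315.6° > 180°, so the shorter arc goes the other way round — across 180°.
Signed shortest Δλ = ((-138.7 − 176.9 + 180) mod 360) − 180 = 44.4°.
Going east by 44.4° from +176.9° passes through 180° before reaching -138.7°.

Yes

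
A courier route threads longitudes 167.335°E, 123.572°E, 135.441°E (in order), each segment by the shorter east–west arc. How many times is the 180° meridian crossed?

0

Leg 1: +167.335° → +123.572°, shortest Δλ = -43.763° (west) — does not cross 180°.
Leg 2: +123.572° → +135.441°, shortest Δλ = 11.869° (east) — does not cross 180°.
Total crossings: 0.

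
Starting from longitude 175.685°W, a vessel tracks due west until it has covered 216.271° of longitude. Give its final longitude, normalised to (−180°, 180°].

31.956°W

Start at -175.685°; shift −216.271° → -391.956°.
-391.956° lies outside (−180°, 180°]; add 360° → -31.956°.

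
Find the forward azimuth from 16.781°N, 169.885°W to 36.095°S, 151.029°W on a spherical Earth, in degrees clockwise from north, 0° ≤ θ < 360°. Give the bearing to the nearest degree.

162°

Δλ = -151.029 − -169.885 = 18.856°.
θ = atan2( sin Δλ · cos φ₂ , cos φ₁ · sin φ₂ − sin φ₁ · cos φ₂ · cos Δλ )
  = atan2(0.26115, -0.78481) = 161.595° → normalised to [0°, 360°): 161.595°.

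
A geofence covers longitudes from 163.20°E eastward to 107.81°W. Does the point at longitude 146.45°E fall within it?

Band width going east from +163.20° to -107.81°: ((-107.81 − 163.20) mod 360) = 88.99°.
Offset of +146.45° east of the west edge: ((146.45 − 163.20) mod 360) = 343.25°.
343.25° > 88.99° ⇒ outside.

No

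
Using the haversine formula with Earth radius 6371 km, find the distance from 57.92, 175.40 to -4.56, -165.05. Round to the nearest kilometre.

Δλ = -165.05 − 175.40 = -340.45°; wrapped into (−180°, 180°]: 19.55°.
Δφ = -4.56 − 57.92 = -62.48°.
a = sin²(Δφ/2) + cos φ₁ · cos φ₂ · sin²(Δλ/2) = 0.284232.
c = 2·atan2(√a, √(1−a)) = 1.12460 rad → d = 6371·c ≈ 7164.83 km.

7165 km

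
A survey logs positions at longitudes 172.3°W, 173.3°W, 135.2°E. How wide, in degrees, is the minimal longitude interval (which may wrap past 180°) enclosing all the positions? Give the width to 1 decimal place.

Sort the longitudes: -173.3°, -172.3°, +135.2°.
Eastward gaps between consecutive values (wrapping around): 1.0°, 307.5°, 51.5°.
Largest gap = 307.5° ⇒ minimal covering band is its complement: 360° − 307.5° = 52.5°.
Band runs from +135.2° eastward to -172.3°, crossing the antimeridian.

52.5°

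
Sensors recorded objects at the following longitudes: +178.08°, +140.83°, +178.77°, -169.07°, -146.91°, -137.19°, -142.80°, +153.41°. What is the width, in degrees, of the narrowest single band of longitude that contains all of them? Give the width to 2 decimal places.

81.98°

Sort the longitudes: -169.07°, -146.91°, -142.80°, -137.19°, +140.83°, +153.41°, +178.08°, +178.77°.
Eastward gaps between consecutive values (wrapping around): 22.16°, 4.11°, 5.61°, 278.02°, 12.58°, 24.67°, 0.69°, 12.16°.
Largest gap = 278.02° ⇒ minimal covering band is its complement: 360° − 278.02° = 81.98°.
Band runs from +140.83° eastward to -137.19°, crossing the antimeridian.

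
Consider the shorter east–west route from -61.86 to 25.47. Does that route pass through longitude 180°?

Signed shortest Δλ = ((25.47 − -61.86 + 180) mod 360) − 180 = 87.33°.
Going east by 87.33° from -61.86° reaches +25.47° without touching 180°.

No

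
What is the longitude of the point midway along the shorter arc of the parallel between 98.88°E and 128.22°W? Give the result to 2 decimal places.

Signed shortest Δλ from +98.88° to -128.22° is +132.90°.
Midpoint longitude = +98.88° + (+132.90°)/2 = +98.88° + 66.45° = +165.33°.
(The naïve average (+98.88 + -128.22)/2 = -14.67° is on the wrong side of the globe.)

165.33°E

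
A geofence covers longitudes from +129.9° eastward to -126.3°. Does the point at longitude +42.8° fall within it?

No

Band width going east from +129.9° to -126.3°: ((-126.3 − 129.9) mod 360) = 103.8°.
Offset of +42.8° east of the west edge: ((42.8 − 129.9) mod 360) = 272.9°.
272.9° > 103.8° ⇒ outside.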